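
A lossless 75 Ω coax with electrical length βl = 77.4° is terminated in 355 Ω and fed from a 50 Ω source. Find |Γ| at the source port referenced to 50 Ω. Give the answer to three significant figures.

tan(βl) = 4.47
Z_in = Z_0·(Z_L + jZ_0·tanβl)/(Z_0 + jZ_L·tanβl) = 16.6 − j16 Ω
Γ_s = (Z_in − Z_s)/(Z_in + Z_s) = (-33.4 − j16)/(66.6 − j16), |Γ_s| = 0.541

|Γ| ≈ 0.541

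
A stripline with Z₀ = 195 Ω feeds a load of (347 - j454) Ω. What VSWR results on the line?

VSWR ≈ 5.2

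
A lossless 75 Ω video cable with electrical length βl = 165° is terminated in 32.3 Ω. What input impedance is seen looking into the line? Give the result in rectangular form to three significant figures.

tan(βl) = tan(165°) = -0.268
Z_in = Z_0·(Z_L + jZ_0·tanβl)/(Z_0 + jZ_L·tanβl)
     = 75·(32.3 − j20.1)/(75 − j8.65)

Z_in ≈ 34.2 − j16.2 Ω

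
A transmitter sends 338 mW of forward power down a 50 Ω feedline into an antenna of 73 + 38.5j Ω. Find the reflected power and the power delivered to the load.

|Γ| = |(23 + j38.5)/(123 + j38.5)| = 0.348
|Γ|² = 0.121
P_refl = |Γ|²·P_inc = 40.9 mW, P_del = (1 − |Γ|²)·P_inc = 297 mW

P_reflected ≈ 40.9 mW; P_delivered ≈ 297 mW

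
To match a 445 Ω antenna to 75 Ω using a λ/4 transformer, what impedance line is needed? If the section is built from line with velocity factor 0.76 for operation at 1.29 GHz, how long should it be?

Z_qwt ≈ 183 Ω; length ≈ 4.42 cm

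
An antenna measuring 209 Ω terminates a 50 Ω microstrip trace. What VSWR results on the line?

Γ = (209 − 50)/(209 + 50) = 0.614
VSWR = (1 + 0.614)/(1 − 0.614)

VSWR ≈ 4.18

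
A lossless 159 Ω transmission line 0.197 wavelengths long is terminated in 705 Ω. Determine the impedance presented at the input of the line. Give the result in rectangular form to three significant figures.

Z_in ≈ 39.9 − j51.9 Ω

βl = 2π × 0.197 = 70.9°
tan(βl) = tan(70.9°) = 2.89
Z_in = Z_0·(Z_L + jZ_0·tanβl)/(Z_0 + jZ_L·tanβl)
     = 159·(705 + j460)/(159 + j2040)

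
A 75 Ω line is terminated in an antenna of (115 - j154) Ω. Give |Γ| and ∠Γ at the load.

Γ = (Z_L − Z_0)/(Z_L + Z_0) = (40 − j154)/(190 − j154)
|Γ| = 159/245 = 0.651

Γ ≈ 0.651 ∠ -36.4°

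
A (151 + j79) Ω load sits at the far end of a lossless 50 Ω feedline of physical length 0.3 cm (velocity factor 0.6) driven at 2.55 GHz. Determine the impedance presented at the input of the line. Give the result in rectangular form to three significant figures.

Z_in ≈ 162 − j71.8 Ω

λ = v/f = 0.6·c / 2.55 GHz = 0.0706 m
βl = 2π·l/λ = 2π × 0.0425 = 15.3°
tan(βl) = tan(15.3°) = 0.274
Z_in = Z_0·(Z_L + jZ_0·tanβl)/(Z_0 + jZ_L·tanβl)
     = 50·(151 + j92.7)/(28.4 + j41.3)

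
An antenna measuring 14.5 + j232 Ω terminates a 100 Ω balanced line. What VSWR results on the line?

Γ = (Z_L − Z_0)/(Z_L + Z_0) = (-85.5 + j232)/(114.5 + j232)
|Γ| = 247/259 = 0.956
VSWR = (1 + |Γ|)/(1 − |Γ|) = 1.96/0.0443

VSWR ≈ 44.1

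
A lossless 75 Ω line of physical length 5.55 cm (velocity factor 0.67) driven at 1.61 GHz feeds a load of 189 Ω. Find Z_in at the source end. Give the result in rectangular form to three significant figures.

Z_in ≈ 116 + j79.3 Ω

λ = v/f = 0.67·c / 1.61 GHz = 0.125 m
βl = 2π·l/λ = 2π × 0.445 = 160°
tan(βl) = tan(160°) = -0.363
Z_in = Z_0·(Z_L + jZ_0·tanβl)/(Z_0 + jZ_L·tanβl)
     = 75·(189 − j27.2)/(75 − j68.6)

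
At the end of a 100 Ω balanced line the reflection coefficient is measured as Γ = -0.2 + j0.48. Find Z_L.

Z_L ≈ 43.7 + j57.5 Ω

Z_L = Z_0·(1 + Γ)/(1 − Γ) = 100·(0.8 + j0.48)/(1.2 − j0.48)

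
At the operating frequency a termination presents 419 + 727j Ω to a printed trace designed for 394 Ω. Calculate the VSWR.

VSWR ≈ 5.01

Γ = (Z_L − Z_0)/(Z_L + Z_0) = (25 + j727)/(813 + j727)
|Γ| = 727/1090 = 0.667
VSWR = (1 + |Γ|)/(1 − |Γ|) = 1.67/0.333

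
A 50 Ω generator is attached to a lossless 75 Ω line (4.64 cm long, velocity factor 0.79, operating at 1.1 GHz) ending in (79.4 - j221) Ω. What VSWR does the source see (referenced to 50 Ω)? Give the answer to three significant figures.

λ = v/f = 0.79·c / 1.1 GHz = 0.215 m
βl = 2π·l/λ = 2π × 0.215 = 77.5°
tan(βl) = 4.52
Z_in = Z_0·(Z_L + jZ_0·tanβl)/(Z_0 + jZ_L·tanβl) = 7.47 + j5.75 Ω
Γ_s = (Z_in − Z_s)/(Z_in + Z_s) = (-42.5 + j5.75)/(57.5 + j5.75), |Γ_s| = 0.743
VSWR = (1 + |Γ_s|)/(1 − |Γ_s|)

VSWR ≈ 6.79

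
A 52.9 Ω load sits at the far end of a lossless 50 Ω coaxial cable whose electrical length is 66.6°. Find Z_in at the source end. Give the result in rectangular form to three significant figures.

tan(βl) = tan(66.6°) = 2.31
Z_in = Z_0·(Z_L + jZ_0·tanβl)/(Z_0 + jZ_L·tanβl)
     = 50·(52.9 + j116)/(50 + j122)

Z_in ≈ 48.1 − j1.98 Ω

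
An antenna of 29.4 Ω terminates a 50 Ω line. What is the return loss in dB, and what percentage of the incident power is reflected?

Γ = (29.4 − 50)/(29.4 + 50) = -0.259
RL = −20·log₁₀(0.259) = 11.7 dB
P_refl/P_inc = |Γ|² = 0.0673

RL ≈ 11.7 dB; 6.73% of incident power reflected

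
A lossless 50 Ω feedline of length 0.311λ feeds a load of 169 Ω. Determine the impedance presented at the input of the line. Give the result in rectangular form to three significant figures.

βl = 2π × 0.311 = 112°
tan(βl) = tan(112°) = -2.48
Z_in = Z_0·(Z_L + jZ_0·tanβl)/(Z_0 + jZ_L·tanβl)
     = 50·(169 − j124)/(50 − j419)

Z_in ≈ 17 + j18.1 Ω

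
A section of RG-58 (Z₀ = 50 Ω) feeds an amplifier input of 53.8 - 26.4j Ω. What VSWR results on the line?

VSWR ≈ 1.66

Γ = (Z_L − Z_0)/(Z_L + Z_0) = (3.8 − j26.4)/(103.8 − j26.4)
|Γ| = 26.7/107 = 0.249
VSWR = (1 + |Γ|)/(1 − |Γ|) = 1.25/0.751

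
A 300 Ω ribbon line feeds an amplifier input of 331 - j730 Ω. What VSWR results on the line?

VSWR ≈ 7.24

Γ = (Z_L − Z_0)/(Z_L + Z_0) = (31 − j730)/(631 − j730)
|Γ| = 731/965 = 0.757
VSWR = (1 + |Γ|)/(1 − |Γ|) = 1.76/0.243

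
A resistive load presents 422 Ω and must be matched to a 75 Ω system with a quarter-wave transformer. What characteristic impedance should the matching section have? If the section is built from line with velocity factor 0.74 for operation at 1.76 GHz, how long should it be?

Z_qwt = √(Z_0·R_L) = √(75 × 422) = √31650
λ = 0.74·c/f = 0.126 m, so l = λ/4 = 0.0315 m

Z_qwt ≈ 178 Ω; length ≈ 3.15 cm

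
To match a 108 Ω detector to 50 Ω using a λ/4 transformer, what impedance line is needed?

Z_qwt = √(Z_0·R_L) = √(50 × 108) = √5400

Z_qwt ≈ 73.5 Ω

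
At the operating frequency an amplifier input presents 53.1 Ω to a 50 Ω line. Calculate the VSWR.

For a purely resistive load, VSWR = R_L/Z_0 or Z_0/R_L (whichever > 1) = 53.1/50

VSWR ≈ 1.06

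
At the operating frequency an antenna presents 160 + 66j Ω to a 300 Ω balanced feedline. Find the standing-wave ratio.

VSWR ≈ 2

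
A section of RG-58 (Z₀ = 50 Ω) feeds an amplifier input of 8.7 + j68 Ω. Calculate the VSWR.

VSWR ≈ 16.5

Γ = (Z_L − Z_0)/(Z_L + Z_0) = (-41.3 + j68)/(58.7 + j68)
|Γ| = 79.6/89.8 = 0.886
VSWR = (1 + |Γ|)/(1 − |Γ|) = 1.89/0.114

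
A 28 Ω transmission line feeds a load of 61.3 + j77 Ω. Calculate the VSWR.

Γ = (Z_L − Z_0)/(Z_L + Z_0) = (33.3 + j77)/(89.3 + j77)
|Γ| = 83.9/118 = 0.711
VSWR = (1 + |Γ|)/(1 − |Γ|) = 1.71/0.289

VSWR ≈ 5.93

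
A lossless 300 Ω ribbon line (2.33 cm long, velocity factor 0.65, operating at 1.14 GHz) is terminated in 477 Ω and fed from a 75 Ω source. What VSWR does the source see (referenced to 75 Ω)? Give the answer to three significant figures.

VSWR ≈ 4.23

λ = v/f = 0.65·c / 1.14 GHz = 0.171 m
βl = 2π·l/λ = 2π × 0.136 = 49°
tan(βl) = 1.15
Z_in = Z_0·(Z_L + jZ_0·tanβl)/(Z_0 + jZ_L·tanβl) = 255 − j121 Ω
Γ_s = (Z_in − Z_s)/(Z_in + Z_s) = (180 − j121)/(330 − j121), |Γ_s| = 0.617
VSWR = (1 + |Γ_s|)/(1 − |Γ_s|)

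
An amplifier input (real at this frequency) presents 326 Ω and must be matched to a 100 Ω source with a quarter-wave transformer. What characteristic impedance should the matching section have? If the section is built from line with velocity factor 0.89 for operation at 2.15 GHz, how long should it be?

Z_qwt ≈ 181 Ω; length ≈ 3.1 cm

Z_qwt = √(Z_0·R_L) = √(100 × 326) = √32600
λ = 0.89·c/f = 0.124 m, so l = λ/4 = 0.031 m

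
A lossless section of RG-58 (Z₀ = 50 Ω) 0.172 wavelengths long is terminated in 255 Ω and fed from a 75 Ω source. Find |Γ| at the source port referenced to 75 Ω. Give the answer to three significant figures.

|Γ| ≈ 0.741

βl = 2π × 0.172 = 61.9°
tan(βl) = 1.87
Z_in = Z_0·(Z_L + jZ_0·tanβl)/(Z_0 + jZ_L·tanβl) = 12.5 − j25.4 Ω
Γ_s = (Z_in − Z_s)/(Z_in + Z_s) = (-62.5 − j25.4)/(87.5 − j25.4), |Γ_s| = 0.741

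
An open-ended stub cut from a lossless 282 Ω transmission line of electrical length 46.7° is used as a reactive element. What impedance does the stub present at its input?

tan(βl) = 1.06
For an open-ended stub, Z_in = −jZ_0·cot(βl) = −jZ_0/tan(βl)

Z_in ≈ −j266 Ω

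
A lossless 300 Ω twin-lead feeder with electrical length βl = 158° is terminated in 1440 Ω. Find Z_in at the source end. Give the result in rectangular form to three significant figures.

Z_in ≈ 352 + j561 Ω

tan(βl) = tan(158°) = -0.404
Z_in = Z_0·(Z_L + jZ_0·tanβl)/(Z_0 + jZ_L·tanβl)
     = 300·(1440 − j121)/(300 − j582)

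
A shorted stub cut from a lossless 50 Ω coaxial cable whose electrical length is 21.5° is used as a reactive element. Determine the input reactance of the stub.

tan(βl) = 0.394
For a shorted stub, Z_in = jZ_0·tan(βl)

X_in ≈ 19.7 Ω (inductive)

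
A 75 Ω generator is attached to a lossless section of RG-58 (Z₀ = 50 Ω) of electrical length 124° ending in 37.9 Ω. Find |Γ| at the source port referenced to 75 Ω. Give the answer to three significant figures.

tan(βl) = -1.48
Z_in = Z_0·(Z_L + jZ_0·tanβl)/(Z_0 + jZ_L·tanβl) = 53.6 − j13.9 Ω
Γ_s = (Z_in − Z_s)/(Z_in + Z_s) = (-21.4 − j13.9)/(129 − j13.9), |Γ_s| = 0.198

|Γ| ≈ 0.198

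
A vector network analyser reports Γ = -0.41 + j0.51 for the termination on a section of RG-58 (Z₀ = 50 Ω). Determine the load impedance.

Z_L ≈ 12.7 + j22.7 Ω

Z_L = Z_0·(1 + Γ)/(1 − Γ) = 50·(0.59 + j0.51)/(1.41 − j0.51)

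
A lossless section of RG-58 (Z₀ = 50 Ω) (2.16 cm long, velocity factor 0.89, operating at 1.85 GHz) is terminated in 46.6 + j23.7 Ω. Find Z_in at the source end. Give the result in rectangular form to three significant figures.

λ = v/f = 0.89·c / 1.85 GHz = 0.144 m
βl = 2π·l/λ = 2π × 0.15 = 53.9°
tan(βl) = tan(53.9°) = 1.37
Z_in = Z_0·(Z_L + jZ_0·tanβl)/(Z_0 + jZ_L·tanβl)
     = 50·(46.6 + j92.2)/(17.5 + j63.9)

Z_in ≈ 76.5 − j15.5 Ω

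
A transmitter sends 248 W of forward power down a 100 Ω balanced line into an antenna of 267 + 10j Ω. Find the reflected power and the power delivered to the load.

P_reflected ≈ 51.5 W; P_delivered ≈ 197 W

|Γ| = |(167 + j10)/(367 + j10)| = 0.456
|Γ|² = 0.208
P_refl = |Γ|²·P_inc = 51.5 W, P_del = (1 − |Γ|²)·P_inc = 197 W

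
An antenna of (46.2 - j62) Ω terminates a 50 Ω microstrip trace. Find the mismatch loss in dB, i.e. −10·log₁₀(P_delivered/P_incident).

Γ = (-3.8 − j62)/(96.2 − j62), |Γ| = 0.543
|Γ|² = 0.295, so P_del/P_inc = 1 − |Γ|² = 0.705
ML = −10·log₁₀(1 − |Γ|²)

mismatch loss ≈ 1.52 dB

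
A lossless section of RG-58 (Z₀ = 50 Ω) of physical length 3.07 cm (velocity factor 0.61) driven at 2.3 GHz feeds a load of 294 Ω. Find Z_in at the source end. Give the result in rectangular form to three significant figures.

λ = v/f = 0.61·c / 2.3 GHz = 0.0796 m
βl = 2π·l/λ = 2π × 0.386 = 139°
tan(βl) = tan(139°) = -0.872
Z_in = Z_0·(Z_L + jZ_0·tanβl)/(Z_0 + jZ_L·tanβl)
     = 50·(294 − j43.6)/(50 − j256)

Z_in ≈ 19 + j53.6 Ω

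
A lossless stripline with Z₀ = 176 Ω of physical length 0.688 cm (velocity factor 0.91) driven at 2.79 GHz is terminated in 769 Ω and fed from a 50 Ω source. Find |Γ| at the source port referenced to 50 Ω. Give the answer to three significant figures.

|Γ| ≈ 0.856

λ = v/f = 0.91·c / 2.79 GHz = 0.0978 m
βl = 2π·l/λ = 2π × 0.0703 = 25.3°
tan(βl) = 0.473
Z_in = Z_0·(Z_L + jZ_0·tanβl)/(Z_0 + jZ_L·tanβl) = 179 − j286 Ω
Γ_s = (Z_in − Z_s)/(Z_in + Z_s) = (129 − j286)/(229 − j286), |Γ_s| = 0.856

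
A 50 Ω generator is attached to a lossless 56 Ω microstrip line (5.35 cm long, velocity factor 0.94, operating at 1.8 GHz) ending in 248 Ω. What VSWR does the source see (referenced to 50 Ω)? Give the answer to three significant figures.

VSWR ≈ 4.25

λ = v/f = 0.94·c / 1.8 GHz = 0.157 m
βl = 2π·l/λ = 2π × 0.341 = 123°
tan(βl) = -1.54
Z_in = Z_0·(Z_L + jZ_0·tanβl)/(Z_0 + jZ_L·tanβl) = 17.6 + j33.7 Ω
Γ_s = (Z_in − Z_s)/(Z_in + Z_s) = (-32.4 + j33.7)/(67.6 + j33.7), |Γ_s| = 0.619
VSWR = (1 + |Γ_s|)/(1 − |Γ_s|)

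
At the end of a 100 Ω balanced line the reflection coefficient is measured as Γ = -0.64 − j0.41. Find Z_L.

Z_L ≈ 14.8 − j28.7 Ω

Z_L = Z_0·(1 + Γ)/(1 − Γ) = 100·(0.36 − j0.41)/(1.64 + j0.41)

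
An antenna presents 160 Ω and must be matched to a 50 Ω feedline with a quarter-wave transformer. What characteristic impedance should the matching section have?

Z_qwt ≈ 89.4 Ω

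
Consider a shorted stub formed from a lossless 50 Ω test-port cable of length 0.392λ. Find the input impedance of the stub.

βl = 2π × 0.392 = 141°
tan(βl) = -0.806
For a shorted stub, Z_in = jZ_0·tan(βl)

Z_in ≈ −j40.3 Ω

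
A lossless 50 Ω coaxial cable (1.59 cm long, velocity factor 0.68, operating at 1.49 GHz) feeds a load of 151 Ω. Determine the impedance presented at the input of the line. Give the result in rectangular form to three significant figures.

Z_in ≈ 32.8 − j43.8 Ω

λ = v/f = 0.68·c / 1.49 GHz = 0.137 m
βl = 2π·l/λ = 2π × 0.116 = 41.8°
tan(βl) = tan(41.8°) = 0.894
Z_in = Z_0·(Z_L + jZ_0·tanβl)/(Z_0 + jZ_L·tanβl)
     = 50·(151 + j44.7)/(50 + j135)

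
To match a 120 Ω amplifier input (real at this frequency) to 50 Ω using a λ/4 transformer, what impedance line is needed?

Z_qwt = √(Z_0·R_L) = √(50 × 120) = √6000

Z_qwt ≈ 77.5 Ω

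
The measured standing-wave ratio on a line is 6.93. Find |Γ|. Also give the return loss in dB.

|Γ| ≈ 0.748; return loss ≈ 2.52 dB

|Γ| = (S − 1)/(S + 1) = (6.93 − 1)/(6.93 + 1) = 5.93/7.93
RL = −20·log₁₀|Γ| = −20·log₁₀(0.748)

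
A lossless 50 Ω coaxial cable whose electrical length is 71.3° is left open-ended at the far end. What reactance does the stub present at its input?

tan(βl) = 2.95
For an open-ended stub, Z_in = −jZ_0·cot(βl) = −jZ_0/tan(βl)

X_in ≈ -16.9 Ω (capacitive)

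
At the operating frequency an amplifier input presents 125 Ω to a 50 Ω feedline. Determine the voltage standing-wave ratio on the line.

Γ = (125 − 50)/(125 + 50) = 0.429
VSWR = (1 + 0.429)/(1 − 0.429)

VSWR ≈ 2.5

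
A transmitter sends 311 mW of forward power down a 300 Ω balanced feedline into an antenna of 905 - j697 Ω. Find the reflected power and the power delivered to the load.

|Γ| = |(605 − j697)/(1205 − j697)| = 0.663
|Γ|² = 0.44
P_refl = |Γ|²·P_inc = 137 mW, P_del = (1 − |Γ|²)·P_inc = 174 mW

P_reflected ≈ 137 mW; P_delivered ≈ 174 mW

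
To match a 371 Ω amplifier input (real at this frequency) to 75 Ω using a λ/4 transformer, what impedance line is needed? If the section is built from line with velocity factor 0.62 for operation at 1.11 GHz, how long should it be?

Z_qwt = √(Z_0·R_L) = √(75 × 371) = √27820
λ = 0.62·c/f = 0.168 m, so l = λ/4 = 0.0419 m

Z_qwt ≈ 167 Ω; length ≈ 4.19 cm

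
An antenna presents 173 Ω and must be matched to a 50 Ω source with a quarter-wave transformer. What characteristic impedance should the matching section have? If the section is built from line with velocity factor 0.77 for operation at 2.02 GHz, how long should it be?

Z_qwt = √(Z_0·R_L) = √(50 × 173) = √8650
λ = 0.77·c/f = 0.114 m, so l = λ/4 = 0.0286 m

Z_qwt ≈ 93 Ω; length ≈ 2.86 cm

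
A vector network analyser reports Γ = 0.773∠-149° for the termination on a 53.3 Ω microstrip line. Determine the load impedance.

Z_L = Z_0·(1 + Γ)/(1 − Γ) = 53.3·(0.337 − j0.398)/(1.66 + j0.398)

Z_L ≈ 7.34 − j14.5 Ω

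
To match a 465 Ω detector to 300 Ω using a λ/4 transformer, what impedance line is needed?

Z_qwt = √(Z_0·R_L) = √(300 × 465) = √139500

Z_qwt ≈ 373 Ω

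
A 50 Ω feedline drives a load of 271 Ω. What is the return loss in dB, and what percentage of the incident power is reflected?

RL ≈ 3.24 dB; 47.4% of incident power reflected

Γ = (271 − 50)/(271 + 50) = 0.688
RL = −20·log₁₀(0.688) = 3.24 dB
P_refl/P_inc = |Γ|² = 0.474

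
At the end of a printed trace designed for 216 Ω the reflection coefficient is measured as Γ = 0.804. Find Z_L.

Z_L = Z_0·(1 + Γ)/(1 − Γ) = 216·(1.8)/(0.196)

Z_L ≈ 1990 Ω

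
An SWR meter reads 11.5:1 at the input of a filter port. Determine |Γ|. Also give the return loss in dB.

|Γ| ≈ 0.84; return loss ≈ 1.51 dB

|Γ| = (S − 1)/(S + 1) = (11.5 − 1)/(11.5 + 1) = 10.5/12.5
RL = −20·log₁₀|Γ| = −20·log₁₀(0.84)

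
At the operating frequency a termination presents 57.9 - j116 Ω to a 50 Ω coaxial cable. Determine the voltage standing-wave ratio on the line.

VSWR ≈ 6.52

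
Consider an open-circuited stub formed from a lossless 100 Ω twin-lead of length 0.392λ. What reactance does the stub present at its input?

βl = 2π × 0.392 = 141°
tan(βl) = -0.806
For an open-circuited stub, Z_in = −jZ_0·cot(βl) = −jZ_0/tan(βl)

X_in ≈ 124 Ω (inductive)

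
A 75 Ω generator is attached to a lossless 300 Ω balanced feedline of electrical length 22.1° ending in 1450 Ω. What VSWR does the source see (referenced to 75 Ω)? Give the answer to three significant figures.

VSWR ≈ 16.9

tan(βl) = 0.406
Z_in = Z_0·(Z_L + jZ_0·tanβl)/(Z_0 + jZ_L·tanβl) = 348 − j561 Ω
Γ_s = (Z_in − Z_s)/(Z_in + Z_s) = (273 − j561)/(423 − j561), |Γ_s| = 0.888
VSWR = (1 + |Γ_s|)/(1 − |Γ_s|)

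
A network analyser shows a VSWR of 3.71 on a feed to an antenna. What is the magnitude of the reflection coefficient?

|Γ| ≈ 0.575

|Γ| = (S − 1)/(S + 1) = (3.71 − 1)/(3.71 + 1) = 2.71/4.71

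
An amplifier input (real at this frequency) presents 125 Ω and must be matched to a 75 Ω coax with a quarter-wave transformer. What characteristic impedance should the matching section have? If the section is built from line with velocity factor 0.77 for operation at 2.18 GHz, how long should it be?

Z_qwt ≈ 96.8 Ω; length ≈ 2.65 cm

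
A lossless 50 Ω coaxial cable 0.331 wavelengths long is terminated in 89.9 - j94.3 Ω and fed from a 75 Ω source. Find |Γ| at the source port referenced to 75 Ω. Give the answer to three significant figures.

|Γ| ≈ 0.632

βl = 2π × 0.331 = 119°
tan(βl) = -1.79
Z_in = Z_0·(Z_L + jZ_0·tanβl)/(Z_0 + jZ_L·tanβl) = 23.6 + j45.3 Ω
Γ_s = (Z_in − Z_s)/(Z_in + Z_s) = (-51.4 + j45.3)/(98.6 + j45.3), |Γ_s| = 0.632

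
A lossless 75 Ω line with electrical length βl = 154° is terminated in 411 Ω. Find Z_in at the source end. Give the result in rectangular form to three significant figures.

tan(βl) = tan(154°) = -0.488
Z_in = Z_0·(Z_L + jZ_0·tanβl)/(Z_0 + jZ_L·tanβl)
     = 75·(411 − j36.6)/(75 − j200)

Z_in ≈ 62.5 + j130 Ω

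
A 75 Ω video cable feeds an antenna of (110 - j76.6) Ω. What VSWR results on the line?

VSWR ≈ 2.45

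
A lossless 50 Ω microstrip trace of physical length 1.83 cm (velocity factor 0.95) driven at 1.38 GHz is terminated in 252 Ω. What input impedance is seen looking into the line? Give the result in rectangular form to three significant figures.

λ = v/f = 0.95·c / 1.38 GHz = 0.207 m
βl = 2π·l/λ = 2π × 0.0886 = 31.9°
tan(βl) = tan(31.9°) = 0.622
Z_in = Z_0·(Z_L + jZ_0·tanβl)/(Z_0 + jZ_L·tanβl)
     = 50·(252 + j31.1)/(50 + j157)

Z_in ≈ 32.2 − j70 Ω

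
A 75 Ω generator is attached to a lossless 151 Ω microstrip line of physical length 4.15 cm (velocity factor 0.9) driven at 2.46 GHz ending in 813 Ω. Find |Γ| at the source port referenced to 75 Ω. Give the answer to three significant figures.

|Γ| ≈ 0.75

λ = v/f = 0.9·c / 2.46 GHz = 0.11 m
βl = 2π·l/λ = 2π × 0.378 = 136°
tan(βl) = -0.962
Z_in = Z_0·(Z_L + jZ_0·tanβl)/(Z_0 + jZ_L·tanβl) = 56.3 + j146 Ω
Γ_s = (Z_in − Z_s)/(Z_in + Z_s) = (-18.7 + j146)/(131 + j146), |Γ_s| = 0.75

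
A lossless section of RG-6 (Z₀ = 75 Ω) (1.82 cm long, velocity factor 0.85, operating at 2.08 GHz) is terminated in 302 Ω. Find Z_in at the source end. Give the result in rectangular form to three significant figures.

Z_in ≈ 27.9 − j50.5 Ω

λ = v/f = 0.85·c / 2.08 GHz = 0.123 m
βl = 2π·l/λ = 2π × 0.148 = 53.4°
tan(βl) = tan(53.4°) = 1.35
Z_in = Z_0·(Z_L + jZ_0·tanβl)/(Z_0 + jZ_L·tanβl)
     = 75·(302 + j101)/(75 + j407)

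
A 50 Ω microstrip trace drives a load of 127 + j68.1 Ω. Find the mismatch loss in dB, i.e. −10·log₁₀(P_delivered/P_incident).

mismatch loss ≈ 1.51 dB

Γ = (77 + j68.1)/(177 + j68.1), |Γ| = 0.542
|Γ|² = 0.294, so P_del/P_inc = 1 − |Γ|² = 0.706
ML = −10·log₁₀(1 − |Γ|²)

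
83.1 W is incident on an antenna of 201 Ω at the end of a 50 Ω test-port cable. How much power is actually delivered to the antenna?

P_delivered ≈ 53 W

Γ = (201 − 50)/(201 + 50) = 0.602
|Γ|² = 0.362
P_refl = |Γ|²·P_inc = 30.1 W, P_del = (1 − |Γ|²)·P_inc = 53 W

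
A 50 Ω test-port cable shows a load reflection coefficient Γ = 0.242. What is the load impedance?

Z_L = Z_0·(1 + Γ)/(1 − Γ) = 50·(1.24)/(0.758)

Z_L ≈ 81.9 Ω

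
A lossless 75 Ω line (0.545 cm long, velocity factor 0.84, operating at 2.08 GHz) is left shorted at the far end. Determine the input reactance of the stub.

λ = v/f = 0.84·c / 2.08 GHz = 0.121 m
βl = 2π·l/λ = 2π × 0.045 = 16.2°
tan(βl) = 0.29
For a shorted stub, Z_in = jZ_0·tan(βl)

X_in ≈ 21.8 Ω (inductive)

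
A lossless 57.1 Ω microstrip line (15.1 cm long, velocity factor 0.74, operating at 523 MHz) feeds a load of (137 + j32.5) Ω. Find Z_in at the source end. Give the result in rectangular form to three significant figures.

λ = v/f = 0.74·c / 523 MHz = 0.424 m
βl = 2π·l/λ = 2π × 0.356 = 128°
tan(βl) = tan(128°) = -1.28
Z_in = Z_0·(Z_L + jZ_0·tanβl)/(Z_0 + jZ_L·tanβl)
     = 57.1·(137 − j40.4)/(98.6 − j175)

Z_in ≈ 29.1 + j28.3 Ω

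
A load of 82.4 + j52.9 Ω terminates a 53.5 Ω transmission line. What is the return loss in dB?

Γ = (28.9 + j52.9)/(135.9 + j52.9), |Γ| = 0.413
RL = −20·log₁₀|Γ| = −20·log₁₀(0.413)

RL ≈ 7.67 dB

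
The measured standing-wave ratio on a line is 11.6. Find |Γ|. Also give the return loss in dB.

|Γ| = (S − 1)/(S + 1) = (11.6 − 1)/(11.6 + 1) = 10.6/12.6
RL = −20·log₁₀|Γ| = −20·log₁₀(0.841)

|Γ| ≈ 0.841; return loss ≈ 1.5 dB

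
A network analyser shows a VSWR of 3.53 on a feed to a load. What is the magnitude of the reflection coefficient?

|Γ| ≈ 0.558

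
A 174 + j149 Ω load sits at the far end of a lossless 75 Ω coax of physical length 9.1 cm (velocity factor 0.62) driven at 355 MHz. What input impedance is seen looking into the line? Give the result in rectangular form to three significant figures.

λ = v/f = 0.62·c / 355 MHz = 0.524 m
βl = 2π·l/λ = 2π × 0.174 = 62.5°
tan(βl) = tan(62.5°) = 1.92
Z_in = Z_0·(Z_L + jZ_0·tanβl)/(Z_0 + jZ_L·tanβl)
     = 75·(174 + j293)/(-212 + j335)

Z_in ≈ 29.3 − j57.5 Ω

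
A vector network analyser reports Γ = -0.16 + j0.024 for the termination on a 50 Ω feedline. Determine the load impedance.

Z_L ≈ 36.2 + j1.78 Ω

Z_L = Z_0·(1 + Γ)/(1 − Γ) = 50·(0.84 + j0.024)/(1.16 − j0.024)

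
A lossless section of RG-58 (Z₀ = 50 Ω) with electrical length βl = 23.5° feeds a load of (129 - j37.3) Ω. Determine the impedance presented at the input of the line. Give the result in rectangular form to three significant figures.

tan(βl) = tan(23.5°) = 0.435
Z_in = Z_0·(Z_L + jZ_0·tanβl)/(Z_0 + jZ_L·tanβl)
     = 50·(129 − j15.6)/(66.2 + j56.1)

Z_in ≈ 50.9 − j54.9 Ω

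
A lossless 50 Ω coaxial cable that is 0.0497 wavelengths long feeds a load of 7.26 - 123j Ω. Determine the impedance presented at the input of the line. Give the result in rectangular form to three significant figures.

βl = 2π × 0.0497 = 17.9°
tan(βl) = tan(17.9°) = 0.323
Z_in = Z_0·(Z_L + jZ_0·tanβl)/(Z_0 + jZ_L·tanβl)
     = 50·(7.26 − j107)/(89.7 + j2.34)

Z_in ≈ 2.49 − j59.6 Ω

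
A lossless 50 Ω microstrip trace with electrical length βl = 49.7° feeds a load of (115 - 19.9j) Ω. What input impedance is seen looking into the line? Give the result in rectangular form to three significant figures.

Z_in ≈ 28.9 − j26.7 Ω

tan(βl) = tan(49.7°) = 1.18
Z_in = Z_0·(Z_L + jZ_0·tanβl)/(Z_0 + jZ_L·tanβl)
     = 50·(115 + j39.1)/(73.5 + j136)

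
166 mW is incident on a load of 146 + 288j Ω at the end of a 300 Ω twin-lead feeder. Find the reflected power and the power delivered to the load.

P_reflected ≈ 62.8 mW; P_delivered ≈ 103 mW

|Γ| = |(-154 + j288)/(446 + j288)| = 0.615
|Γ|² = 0.378
P_refl = |Γ|²·P_inc = 62.8 mW, P_del = (1 − |Γ|²)·P_inc = 103 mW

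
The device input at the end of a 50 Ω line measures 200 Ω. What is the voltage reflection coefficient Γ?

Γ = (Z_L − Z_0)/(Z_L + Z_0) = (200 − 50)/(200 + 50) = 150/250

Γ = 0.6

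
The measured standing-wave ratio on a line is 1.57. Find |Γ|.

|Γ| ≈ 0.222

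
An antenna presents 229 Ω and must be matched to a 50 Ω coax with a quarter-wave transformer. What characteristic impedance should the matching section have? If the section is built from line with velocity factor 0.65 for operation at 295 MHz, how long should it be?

Z_qwt ≈ 107 Ω; length ≈ 16.5 cm

Z_qwt = √(Z_0·R_L) = √(50 × 229) = √11450
λ = 0.65·c/f = 0.661 m, so l = λ/4 = 0.165 m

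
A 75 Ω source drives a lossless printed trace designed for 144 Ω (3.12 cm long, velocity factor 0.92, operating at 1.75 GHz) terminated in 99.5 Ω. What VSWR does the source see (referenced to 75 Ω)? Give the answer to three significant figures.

λ = v/f = 0.92·c / 1.75 GHz = 0.158 m
βl = 2π·l/λ = 2π × 0.198 = 71.2°
tan(βl) = 2.94
Z_in = Z_0·(Z_L + jZ_0·tanβl)/(Z_0 + jZ_L·tanβl) = 187 + j43.1 Ω
Γ_s = (Z_in − Z_s)/(Z_in + Z_s) = (112 + j43.1)/(262 + j43.1), |Γ_s| = 0.452
VSWR = (1 + |Γ_s|)/(1 − |Γ_s|)

VSWR ≈ 2.65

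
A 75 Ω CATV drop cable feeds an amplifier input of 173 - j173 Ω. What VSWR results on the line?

VSWR ≈ 4.84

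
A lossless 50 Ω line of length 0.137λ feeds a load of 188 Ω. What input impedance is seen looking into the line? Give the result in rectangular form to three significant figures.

βl = 2π × 0.137 = 49.3°
tan(βl) = tan(49.3°) = 1.16
Z_in = Z_0·(Z_L + jZ_0·tanβl)/(Z_0 + jZ_L·tanβl)
     = 50·(188 + j58.2)/(50 + j219)

Z_in ≈ 22 − j38 Ω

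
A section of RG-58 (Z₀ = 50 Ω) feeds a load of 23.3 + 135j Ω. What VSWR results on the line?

Γ = (Z_L − Z_0)/(Z_L + Z_0) = (-26.7 + j135)/(73.3 + j135)
|Γ| = 138/154 = 0.896
VSWR = (1 + |Γ|)/(1 − |Γ|) = 1.9/0.104

VSWR ≈ 18.2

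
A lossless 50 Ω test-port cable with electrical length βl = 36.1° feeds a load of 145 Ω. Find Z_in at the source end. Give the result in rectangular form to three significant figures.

Z_in ≈ 40.6 − j49.4 Ω

tan(βl) = tan(36.1°) = 0.729
Z_in = Z_0·(Z_L + jZ_0·tanβl)/(Z_0 + jZ_L·tanβl)
     = 50·(145 + j36.5)/(50 + j106)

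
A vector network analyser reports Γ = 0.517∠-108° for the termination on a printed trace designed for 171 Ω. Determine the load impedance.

Z_L = Z_0·(1 + Γ)/(1 − Γ) = 171·(0.84 − j0.492)/(1.16 + j0.492)

Z_L ≈ 79 − j106 Ω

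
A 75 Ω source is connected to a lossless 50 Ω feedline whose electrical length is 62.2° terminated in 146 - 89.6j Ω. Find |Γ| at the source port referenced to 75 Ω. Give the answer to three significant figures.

tan(βl) = 1.9
Z_in = Z_0·(Z_L + jZ_0·tanβl)/(Z_0 + jZ_L·tanβl) = 13.4 − j15.7 Ω
Γ_s = (Z_in − Z_s)/(Z_in + Z_s) = (-61.6 − j15.7)/(88.4 − j15.7), |Γ_s| = 0.708

|Γ| ≈ 0.708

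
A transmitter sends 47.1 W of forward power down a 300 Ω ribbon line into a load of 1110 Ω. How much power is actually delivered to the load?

Γ = (1110 − 300)/(1110 + 300) = 0.574
|Γ|² = 0.33
P_refl = |Γ|²·P_inc = 15.5 W, P_del = (1 − |Γ|²)·P_inc = 31.6 W

P_delivered ≈ 31.6 W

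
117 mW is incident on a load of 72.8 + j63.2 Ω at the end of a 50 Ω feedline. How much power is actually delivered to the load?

P_delivered ≈ 89.3 mW

|Γ| = |(22.8 + j63.2)/(122.8 + j63.2)| = 0.486
|Γ|² = 0.237
P_refl = |Γ|²·P_inc = 27.7 mW, P_del = (1 − |Γ|²)·P_inc = 89.3 mW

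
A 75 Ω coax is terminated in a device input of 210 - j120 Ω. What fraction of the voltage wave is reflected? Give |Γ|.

|Γ| ≈ 0.584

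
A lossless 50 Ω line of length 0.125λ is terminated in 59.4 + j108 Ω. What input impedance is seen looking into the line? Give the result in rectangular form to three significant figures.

Z_in ≈ 43.1 − j92.1 Ω

βl = 2π × 0.125 = 45°
tan(βl) = tan(45°) = 1
Z_in = Z_0·(Z_L + jZ_0·tanβl)/(Z_0 + jZ_L·tanβl)
     = 50·(59.4 + j158)/(-58 + j59.4)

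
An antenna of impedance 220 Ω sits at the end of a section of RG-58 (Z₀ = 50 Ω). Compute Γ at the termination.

Γ = 0.63

Γ = (Z_L − Z_0)/(Z_L + Z_0) = (220 − 50)/(220 + 50) = 170/270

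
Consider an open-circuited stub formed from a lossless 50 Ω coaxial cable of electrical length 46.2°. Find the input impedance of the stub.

Z_in ≈ −j47.9 Ω

tan(βl) = 1.04
For an open-circuited stub, Z_in = −jZ_0·cot(βl) = −jZ_0/tan(βl)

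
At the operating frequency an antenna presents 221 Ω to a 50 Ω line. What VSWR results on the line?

For a purely resistive load, VSWR = R_L/Z_0 or Z_0/R_L (whichever > 1) = 221/50

VSWR ≈ 4.42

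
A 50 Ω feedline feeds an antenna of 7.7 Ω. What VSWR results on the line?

For a purely resistive load, VSWR = R_L/Z_0 or Z_0/R_L (whichever > 1) = 50/7.7

VSWR ≈ 6.49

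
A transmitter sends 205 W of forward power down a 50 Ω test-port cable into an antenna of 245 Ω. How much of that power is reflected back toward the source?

P_reflected ≈ 89.6 W

Γ = (245 − 50)/(245 + 50) = 0.661
|Γ|² = 0.437
P_refl = |Γ|²·P_inc = 89.6 W, P_del = (1 − |Γ|²)·P_inc = 115 W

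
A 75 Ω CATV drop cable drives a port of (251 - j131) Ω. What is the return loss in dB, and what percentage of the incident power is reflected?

Γ = (176 − j131)/(326 − j131), |Γ| = 0.624
RL = −20·log₁₀(0.624) = 4.09 dB
P_refl/P_inc = |Γ|² = 0.39

RL ≈ 4.09 dB; 39% of incident power reflected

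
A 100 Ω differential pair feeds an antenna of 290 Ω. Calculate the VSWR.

VSWR ≈ 2.9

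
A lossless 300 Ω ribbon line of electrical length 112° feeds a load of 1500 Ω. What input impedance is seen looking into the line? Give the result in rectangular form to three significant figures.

tan(βl) = tan(112°) = -2.48
Z_in = Z_0·(Z_L + jZ_0·tanβl)/(Z_0 + jZ_L·tanβl)
     = 300·(1500 − j743)/(300 − j3710)

Z_in ≈ 69.3 + j116 Ω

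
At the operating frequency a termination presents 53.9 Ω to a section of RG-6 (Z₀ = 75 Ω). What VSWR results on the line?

VSWR ≈ 1.39

For a purely resistive load, VSWR = R_L/Z_0 or Z_0/R_L (whichever > 1) = 75/53.9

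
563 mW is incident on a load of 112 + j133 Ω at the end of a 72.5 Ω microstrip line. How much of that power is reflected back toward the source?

P_reflected ≈ 210 mW

|Γ| = |(39.5 + j133)/(184.5 + j133)| = 0.61
|Γ|² = 0.372
P_refl = |Γ|²·P_inc = 210 mW, P_del = (1 − |Γ|²)·P_inc = 353 mW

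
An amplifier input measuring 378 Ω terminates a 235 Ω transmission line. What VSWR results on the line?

VSWR ≈ 1.61

Γ = (378 − 235)/(378 + 235) = 0.233
VSWR = (1 + 0.233)/(1 − 0.233)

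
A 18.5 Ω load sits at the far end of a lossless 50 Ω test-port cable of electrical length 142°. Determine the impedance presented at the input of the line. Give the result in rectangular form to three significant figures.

tan(βl) = tan(142°) = -0.781
Z_in = Z_0·(Z_L + jZ_0·tanβl)/(Z_0 + jZ_L·tanβl)
     = 50·(18.5 − j39.1)/(50 − j14.5)

Z_in ≈ 27.5 − j31.1 Ω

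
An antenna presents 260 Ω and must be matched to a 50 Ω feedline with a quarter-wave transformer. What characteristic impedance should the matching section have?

Z_qwt ≈ 114 Ω

Z_qwt = √(Z_0·R_L) = √(50 × 260) = √13000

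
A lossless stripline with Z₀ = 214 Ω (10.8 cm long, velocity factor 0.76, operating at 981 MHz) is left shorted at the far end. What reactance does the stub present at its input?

X_in ≈ -48.3 Ω (capacitive)

λ = v/f = 0.76·c / 981 MHz = 0.232 m
βl = 2π·l/λ = 2π × 0.465 = 167°
tan(βl) = -0.226
For a shorted stub, Z_in = jZ_0·tan(βl)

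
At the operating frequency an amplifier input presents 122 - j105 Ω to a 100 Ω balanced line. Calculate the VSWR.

VSWR ≈ 2.55

Γ = (Z_L − Z_0)/(Z_L + Z_0) = (22 − j105)/(222 − j105)
|Γ| = 107/246 = 0.437
VSWR = (1 + |Γ|)/(1 − |Γ|) = 1.44/0.563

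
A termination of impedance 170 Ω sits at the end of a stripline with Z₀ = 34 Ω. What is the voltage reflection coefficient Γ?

Γ = 0.667

Γ = (Z_L − Z_0)/(Z_L + Z_0) = (170 − 34)/(170 + 34) = 136/204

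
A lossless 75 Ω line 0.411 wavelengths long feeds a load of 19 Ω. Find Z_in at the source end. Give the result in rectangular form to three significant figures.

Z_in ≈ 25.8 − j42.8 Ω

βl = 2π × 0.411 = 148°
tan(βl) = tan(148°) = -0.626
Z_in = Z_0·(Z_L + jZ_0·tanβl)/(Z_0 + jZ_L·tanβl)
     = 75·(19 − j46.9)/(75 − j11.9)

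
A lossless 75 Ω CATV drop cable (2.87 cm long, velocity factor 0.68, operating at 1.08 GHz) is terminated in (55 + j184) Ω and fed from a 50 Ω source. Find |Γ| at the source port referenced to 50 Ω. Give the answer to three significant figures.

|Γ| ≈ 0.854

λ = v/f = 0.68·c / 1.08 GHz = 0.189 m
βl = 2π·l/λ = 2π × 0.152 = 54.7°
tan(βl) = 1.41
Z_in = Z_0·(Z_L + jZ_0·tanβl)/(Z_0 + jZ_L·tanβl) = 23 − j108 Ω
Γ_s = (Z_in − Z_s)/(Z_in + Z_s) = (-27 − j108)/(73 − j108), |Γ_s| = 0.854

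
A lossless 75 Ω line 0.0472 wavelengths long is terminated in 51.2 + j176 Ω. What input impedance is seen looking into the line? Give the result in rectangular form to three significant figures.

βl = 2π × 0.0472 = 17°
tan(βl) = tan(17°) = 0.306
Z_in = Z_0·(Z_L + jZ_0·tanβl)/(Z_0 + jZ_L·tanβl)
     = 75·(51.2 + j199)/(21.2 + j15.6)

Z_in ≈ 453 + j369 Ω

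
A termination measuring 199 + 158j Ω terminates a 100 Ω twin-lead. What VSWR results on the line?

Γ = (Z_L − Z_0)/(Z_L + Z_0) = (99 + j158)/(299 + j158)
|Γ| = 186/338 = 0.551
VSWR = (1 + |Γ|)/(1 − |Γ|) = 1.55/0.449

VSWR ≈ 3.46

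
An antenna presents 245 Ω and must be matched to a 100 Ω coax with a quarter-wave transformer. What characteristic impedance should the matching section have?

Z_qwt ≈ 157 Ω

Z_qwt = √(Z_0·R_L) = √(100 × 245) = √24500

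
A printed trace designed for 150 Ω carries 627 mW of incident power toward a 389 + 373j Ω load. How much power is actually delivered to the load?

|Γ| = |(239 + j373)/(539 + j373)| = 0.676
|Γ|² = 0.457
P_refl = |Γ|²·P_inc = 286 mW, P_del = (1 − |Γ|²)·P_inc = 341 mW

P_delivered ≈ 341 mW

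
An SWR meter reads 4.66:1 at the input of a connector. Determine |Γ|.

|Γ| = (S − 1)/(S + 1) = (4.66 − 1)/(4.66 + 1) = 3.66/5.66

|Γ| ≈ 0.647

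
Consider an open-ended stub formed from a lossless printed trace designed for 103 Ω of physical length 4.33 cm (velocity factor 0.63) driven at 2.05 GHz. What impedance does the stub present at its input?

Z_in ≈ +j534 Ω

λ = v/f = 0.63·c / 2.05 GHz = 0.0922 m
βl = 2π·l/λ = 2π × 0.47 = 169°
tan(βl) = -0.193
For an open-ended stub, Z_in = −jZ_0·cot(βl) = −jZ_0/tan(βl)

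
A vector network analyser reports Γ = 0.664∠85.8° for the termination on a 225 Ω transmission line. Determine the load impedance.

Z_L = Z_0·(1 + Γ)/(1 − Γ) = 225·(1.05 + j0.662)/(0.951 − j0.662)

Z_L ≈ 93.6 + j222 Ω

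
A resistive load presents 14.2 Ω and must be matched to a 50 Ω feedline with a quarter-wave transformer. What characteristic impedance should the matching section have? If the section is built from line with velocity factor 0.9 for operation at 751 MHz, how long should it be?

Z_qwt = √(Z_0·R_L) = √(50 × 14.2) = √710
λ = 0.9·c/f = 0.36 m, so l = λ/4 = 0.0899 m

Z_qwt ≈ 26.6 Ω; length ≈ 8.99 cm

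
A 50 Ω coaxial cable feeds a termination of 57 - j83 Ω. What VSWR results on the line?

Γ = (Z_L − Z_0)/(Z_L + Z_0) = (7 − j83)/(107 − j83)
|Γ| = 83.3/135 = 0.615
VSWR = (1 + |Γ|)/(1 − |Γ|) = 1.62/0.385

VSWR ≈ 4.2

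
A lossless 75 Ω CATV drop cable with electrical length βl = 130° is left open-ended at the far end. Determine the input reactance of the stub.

X_in ≈ 62.9 Ω (inductive)

tan(βl) = -1.19
For an open-ended stub, Z_in = −jZ_0·cot(βl) = −jZ_0/tan(βl)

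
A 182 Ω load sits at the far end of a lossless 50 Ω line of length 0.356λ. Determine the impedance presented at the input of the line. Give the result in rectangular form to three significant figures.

Z_in ≈ 21.2 + j34.7 Ω

βl = 2π × 0.356 = 128°
tan(βl) = tan(128°) = -1.27
Z_in = Z_0·(Z_L + jZ_0·tanβl)/(Z_0 + jZ_L·tanβl)
     = 50·(182 − j63.6)/(50 − j232)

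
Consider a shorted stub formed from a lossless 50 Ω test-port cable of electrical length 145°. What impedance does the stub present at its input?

tan(βl) = -0.7
For a shorted stub, Z_in = jZ_0·tan(βl)

Z_in ≈ −j35 Ω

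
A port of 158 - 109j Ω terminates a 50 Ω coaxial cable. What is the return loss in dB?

RL ≈ 3.7 dB

Γ = (108 − j109)/(208 − j109), |Γ| = 0.653
RL = −20·log₁₀|Γ| = −20·log₁₀(0.653)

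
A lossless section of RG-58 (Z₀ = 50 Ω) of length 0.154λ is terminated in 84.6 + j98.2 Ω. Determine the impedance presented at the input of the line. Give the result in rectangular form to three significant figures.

βl = 2π × 0.154 = 55.4°
tan(βl) = tan(55.4°) = 1.45
Z_in = Z_0·(Z_L + jZ_0·tanβl)/(Z_0 + jZ_L·tanβl)
     = 50·(84.6 + j171)/(-92.6 + j123)

Z_in ≈ 27.8 − j55.4 Ω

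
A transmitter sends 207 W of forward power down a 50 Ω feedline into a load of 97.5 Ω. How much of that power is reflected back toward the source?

Γ = (97.5 − 50)/(97.5 + 50) = 0.322
|Γ|² = 0.104
P_refl = |Γ|²·P_inc = 21.5 W, P_del = (1 − |Γ|²)·P_inc = 186 W

P_reflected ≈ 21.5 W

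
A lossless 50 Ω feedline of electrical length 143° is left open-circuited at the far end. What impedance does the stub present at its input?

Z_in ≈ +j66.4 Ω

tan(βl) = -0.754
For an open-circuited stub, Z_in = −jZ_0·cot(βl) = −jZ_0/tan(βl)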